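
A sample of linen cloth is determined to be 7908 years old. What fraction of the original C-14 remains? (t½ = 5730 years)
N/N₀ = (1/2)^(t/t½) = 0.3842 = 38.4%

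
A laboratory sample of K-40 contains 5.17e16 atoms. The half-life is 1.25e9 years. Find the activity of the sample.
A = λN = 2.867e7 decays/year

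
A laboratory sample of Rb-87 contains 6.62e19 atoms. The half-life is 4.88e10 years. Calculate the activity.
A = λN = 9.403e8 decays/year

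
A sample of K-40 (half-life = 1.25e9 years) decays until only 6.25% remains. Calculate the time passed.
t = t½ × log₂(N₀/N) = 5e9 years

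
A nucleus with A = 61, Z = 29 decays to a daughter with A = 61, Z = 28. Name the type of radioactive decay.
ΔA = 0, ΔZ = -1 ⇒ beta-plus decay (β⁺) or electron capture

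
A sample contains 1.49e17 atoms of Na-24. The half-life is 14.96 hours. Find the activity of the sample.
A = λN = 6.904e15 decays/hour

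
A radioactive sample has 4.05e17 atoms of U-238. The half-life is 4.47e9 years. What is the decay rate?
A = λN = 6.28e7 decays/year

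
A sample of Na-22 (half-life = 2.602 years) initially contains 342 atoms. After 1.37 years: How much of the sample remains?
N = N₀(1/2)^(t/t½) = 237.4 atoms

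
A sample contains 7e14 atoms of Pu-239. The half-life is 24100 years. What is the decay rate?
A = λN = 2.013e10 decays/year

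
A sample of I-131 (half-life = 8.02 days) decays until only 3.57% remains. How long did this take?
t = t½ × log₂(N₀/N) = 38.56 days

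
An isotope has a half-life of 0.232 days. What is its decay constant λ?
λ = ln(2)/t½ = 2.988 day⁻¹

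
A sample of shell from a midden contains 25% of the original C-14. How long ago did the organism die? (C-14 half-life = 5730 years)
Age = t½ × log₂(1/ratio) = 11460 years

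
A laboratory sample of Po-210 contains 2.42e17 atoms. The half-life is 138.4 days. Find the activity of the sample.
A = λN = 1.212e15 decays/day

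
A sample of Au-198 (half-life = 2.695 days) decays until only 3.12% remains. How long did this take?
t = t½ × log₂(N₀/N) = 13.48 days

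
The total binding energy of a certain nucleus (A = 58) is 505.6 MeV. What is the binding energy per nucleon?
B.E./A = 505.6/58 = 8.717 MeV/nucleon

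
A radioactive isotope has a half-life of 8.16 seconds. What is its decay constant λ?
λ = ln(2)/t½ = 0.08494 second⁻¹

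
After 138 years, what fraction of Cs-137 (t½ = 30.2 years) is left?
N/N₀ = (1/2)^(t/t½) = 0.04211 = 4.21%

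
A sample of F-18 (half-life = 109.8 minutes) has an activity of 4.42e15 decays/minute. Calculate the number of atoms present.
N = A/λ = 7.002e17 atoms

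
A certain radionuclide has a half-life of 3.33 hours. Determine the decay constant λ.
λ = ln(2)/t½ = 0.2082 hour⁻¹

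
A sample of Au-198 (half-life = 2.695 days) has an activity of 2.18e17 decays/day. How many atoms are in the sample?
N = A/λ = 8.476e17 atoms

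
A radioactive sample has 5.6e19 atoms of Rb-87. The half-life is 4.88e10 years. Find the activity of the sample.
A = λN = 7.954e8 decays/year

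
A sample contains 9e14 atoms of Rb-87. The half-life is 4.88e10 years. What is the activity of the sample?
A = λN = 12780 decays/year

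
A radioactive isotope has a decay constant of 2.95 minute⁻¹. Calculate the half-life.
t½ = ln(2)/λ = 0.235 minutes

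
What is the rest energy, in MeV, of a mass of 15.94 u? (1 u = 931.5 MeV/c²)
E = mc² = 14850 MeV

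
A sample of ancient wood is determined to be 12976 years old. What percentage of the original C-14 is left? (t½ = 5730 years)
N/N₀ = (1/2)^(t/t½) = 0.2081 = 20.8%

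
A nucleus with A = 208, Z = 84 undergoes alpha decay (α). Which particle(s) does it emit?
α particle = ⁴₂He (2 protons + 2 neutrons)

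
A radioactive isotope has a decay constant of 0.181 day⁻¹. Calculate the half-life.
t½ = ln(2)/λ = 3.83 days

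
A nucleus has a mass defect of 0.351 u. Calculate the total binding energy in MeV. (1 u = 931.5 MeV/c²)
B.E. = Δm × 931.5 = 327 MeV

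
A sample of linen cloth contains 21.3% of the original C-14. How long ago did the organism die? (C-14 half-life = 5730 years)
Age = t½ × log₂(1/ratio) = 12780 years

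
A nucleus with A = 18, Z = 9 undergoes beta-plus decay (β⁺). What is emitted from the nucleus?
β⁺: positron (e⁺) + neutrino (νₑ)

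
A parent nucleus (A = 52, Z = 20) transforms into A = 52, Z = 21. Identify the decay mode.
ΔA = 0, ΔZ = +1 ⇒ beta-minus decay (β⁻)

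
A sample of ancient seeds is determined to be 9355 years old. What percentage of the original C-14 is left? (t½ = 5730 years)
N/N₀ = (1/2)^(t/t½) = 0.3225 = 32.2%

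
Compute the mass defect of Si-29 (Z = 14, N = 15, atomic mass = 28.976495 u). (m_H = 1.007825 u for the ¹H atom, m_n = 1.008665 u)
Δm = Z·m_H + N·m_n − M = 0.263 u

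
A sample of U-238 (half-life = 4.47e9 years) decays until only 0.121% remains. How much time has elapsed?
t = t½ × log₂(N₀/N) = 4.332e10 years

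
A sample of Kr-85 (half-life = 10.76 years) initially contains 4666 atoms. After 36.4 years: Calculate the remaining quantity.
N = N₀(1/2)^(t/t½) = 447.3 atoms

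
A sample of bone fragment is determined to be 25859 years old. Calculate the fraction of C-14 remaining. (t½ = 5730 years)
N/N₀ = (1/2)^(t/t½) = 0.0438 = 4.38%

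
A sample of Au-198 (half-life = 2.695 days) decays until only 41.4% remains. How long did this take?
t = t½ × log₂(N₀/N) = 3.429 days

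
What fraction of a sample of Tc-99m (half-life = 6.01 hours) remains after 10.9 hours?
N/N₀ = (1/2)^(t/t½) = 0.2845 = 28.4%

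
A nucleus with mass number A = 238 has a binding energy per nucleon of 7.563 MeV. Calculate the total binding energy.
B.E. = 7.563 × 238 = 1800 MeV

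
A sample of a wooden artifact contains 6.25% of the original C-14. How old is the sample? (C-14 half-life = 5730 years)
Age = t½ × log₂(1/ratio) = 22920 years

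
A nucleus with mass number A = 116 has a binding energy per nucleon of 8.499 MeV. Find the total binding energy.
B.E. = 8.499 × 116 = 985.9 MeV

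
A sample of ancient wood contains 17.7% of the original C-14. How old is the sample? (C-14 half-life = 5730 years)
Age = t½ × log₂(1/ratio) = 14310 years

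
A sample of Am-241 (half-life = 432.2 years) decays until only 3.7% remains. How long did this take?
t = t½ × log₂(N₀/N) = 2056 years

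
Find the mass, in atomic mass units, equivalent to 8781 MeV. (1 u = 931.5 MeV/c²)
m = E/c² = 9.427 u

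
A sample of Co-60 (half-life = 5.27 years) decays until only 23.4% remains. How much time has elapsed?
t = t½ × log₂(N₀/N) = 11.04 years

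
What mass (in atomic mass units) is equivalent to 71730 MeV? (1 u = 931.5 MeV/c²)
m = E/c² = 77 u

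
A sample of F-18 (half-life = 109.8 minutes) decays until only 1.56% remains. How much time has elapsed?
t = t½ × log₂(N₀/N) = 659.1 minutes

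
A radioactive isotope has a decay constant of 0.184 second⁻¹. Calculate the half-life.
t½ = ln(2)/λ = 3.767 seconds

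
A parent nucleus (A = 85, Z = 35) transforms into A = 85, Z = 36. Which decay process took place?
ΔA = 0, ΔZ = +1 ⇒ beta-minus decay (β⁻)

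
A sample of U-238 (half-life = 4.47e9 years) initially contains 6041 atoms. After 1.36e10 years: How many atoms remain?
N = N₀(1/2)^(t/t½) = 733.2 atoms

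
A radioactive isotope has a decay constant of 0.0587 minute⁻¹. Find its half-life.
t½ = ln(2)/λ = 11.81 minutes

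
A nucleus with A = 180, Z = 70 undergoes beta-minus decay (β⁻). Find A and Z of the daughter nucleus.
Daughter: A = 180, Z = 71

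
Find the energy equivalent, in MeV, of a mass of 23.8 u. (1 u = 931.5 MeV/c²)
E = mc² = 22170 MeV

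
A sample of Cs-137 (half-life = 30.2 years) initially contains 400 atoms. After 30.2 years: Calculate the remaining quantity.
N = N₀(1/2)^(t/t½) = 200 atoms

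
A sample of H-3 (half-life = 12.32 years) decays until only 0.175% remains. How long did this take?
t = t½ × log₂(N₀/N) = 112.8 years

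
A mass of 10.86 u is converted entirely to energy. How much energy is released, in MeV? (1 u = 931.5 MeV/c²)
E = mc² = 10120 MeV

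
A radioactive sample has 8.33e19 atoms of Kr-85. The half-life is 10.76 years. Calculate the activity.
A = λN = 5.366e18 decays/year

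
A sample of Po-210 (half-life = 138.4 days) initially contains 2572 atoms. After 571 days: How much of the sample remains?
N = N₀(1/2)^(t/t½) = 147.3 atoms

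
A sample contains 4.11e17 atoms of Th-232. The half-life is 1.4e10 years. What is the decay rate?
A = λN = 2.035e7 decays/year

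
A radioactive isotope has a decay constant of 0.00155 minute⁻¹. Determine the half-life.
t½ = ln(2)/λ = 447.2 minutes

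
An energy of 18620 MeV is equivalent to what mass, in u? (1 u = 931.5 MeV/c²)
m = E/c² = 19.99 u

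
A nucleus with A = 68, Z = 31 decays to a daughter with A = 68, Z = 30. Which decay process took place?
ΔA = 0, ΔZ = -1 ⇒ beta-plus decay (β⁺) or electron capture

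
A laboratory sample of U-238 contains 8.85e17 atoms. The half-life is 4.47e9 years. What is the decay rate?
A = λN = 1.372e8 decays/year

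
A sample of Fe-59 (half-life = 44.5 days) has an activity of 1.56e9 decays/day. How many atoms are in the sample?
N = A/λ = 1.002e11 atoms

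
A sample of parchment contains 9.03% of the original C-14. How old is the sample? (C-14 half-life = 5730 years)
Age = t½ × log₂(1/ratio) = 19880 years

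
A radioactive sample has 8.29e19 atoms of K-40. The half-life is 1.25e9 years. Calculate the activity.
A = λN = 4.597e10 decays/year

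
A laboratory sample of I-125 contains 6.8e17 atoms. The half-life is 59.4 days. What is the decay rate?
A = λN = 7.935e15 decays/day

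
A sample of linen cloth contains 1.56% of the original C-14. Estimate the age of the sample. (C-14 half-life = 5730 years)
Age = t½ × log₂(1/ratio) = 34390 years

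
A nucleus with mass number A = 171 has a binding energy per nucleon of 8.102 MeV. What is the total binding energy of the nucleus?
B.E. = 8.102 × 171 = 1385 MeV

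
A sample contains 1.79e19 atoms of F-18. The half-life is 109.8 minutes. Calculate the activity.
A = λN = 1.13e17 decays/minute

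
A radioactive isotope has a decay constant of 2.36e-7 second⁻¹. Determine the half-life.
t½ = ln(2)/λ = 2.937e6 seconds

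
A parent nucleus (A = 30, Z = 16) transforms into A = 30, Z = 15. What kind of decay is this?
ΔA = 0, ΔZ = -1 ⇒ beta-plus decay (β⁺) or electron capture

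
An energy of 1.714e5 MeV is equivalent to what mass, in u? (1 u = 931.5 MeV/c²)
m = E/c² = 184 u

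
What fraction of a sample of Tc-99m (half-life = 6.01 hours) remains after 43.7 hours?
N/N₀ = (1/2)^(t/t½) = 0.006474 = 0.647%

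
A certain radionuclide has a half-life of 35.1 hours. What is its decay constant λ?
λ = ln(2)/t½ = 0.01975 hour⁻¹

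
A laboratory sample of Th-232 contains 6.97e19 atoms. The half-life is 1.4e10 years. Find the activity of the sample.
A = λN = 3.451e9 decays/year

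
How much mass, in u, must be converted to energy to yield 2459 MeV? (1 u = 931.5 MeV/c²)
m = E/c² = 2.64 u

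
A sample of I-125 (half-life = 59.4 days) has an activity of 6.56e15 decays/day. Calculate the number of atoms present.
N = A/λ = 5.622e17 atoms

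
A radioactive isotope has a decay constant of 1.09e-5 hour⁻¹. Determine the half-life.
t½ = ln(2)/λ = 63590 hours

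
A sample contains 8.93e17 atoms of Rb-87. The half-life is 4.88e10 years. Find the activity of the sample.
A = λN = 1.268e7 decays/year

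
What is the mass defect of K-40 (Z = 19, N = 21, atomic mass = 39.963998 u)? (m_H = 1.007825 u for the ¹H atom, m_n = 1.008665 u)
Δm = Z·m_H + N·m_n − M = 0.3666 u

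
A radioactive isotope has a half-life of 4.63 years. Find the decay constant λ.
λ = ln(2)/t½ = 0.1497 year⁻¹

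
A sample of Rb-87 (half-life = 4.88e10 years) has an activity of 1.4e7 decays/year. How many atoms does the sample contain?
N = A/λ = 9.856e17 atoms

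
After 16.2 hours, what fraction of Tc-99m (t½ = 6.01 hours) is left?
N/N₀ = (1/2)^(t/t½) = 0.1544 = 15.4%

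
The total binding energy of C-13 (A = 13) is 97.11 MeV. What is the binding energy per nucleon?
B.E./A = 97.11/13 = 7.47 MeV/nucleon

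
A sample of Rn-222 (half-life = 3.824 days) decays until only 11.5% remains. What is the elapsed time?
t = t½ × log₂(N₀/N) = 11.93 days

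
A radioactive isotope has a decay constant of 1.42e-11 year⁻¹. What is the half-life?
t½ = ln(2)/λ = 4.881e10 years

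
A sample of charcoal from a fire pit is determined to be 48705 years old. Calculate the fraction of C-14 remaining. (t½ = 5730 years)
N/N₀ = (1/2)^(t/t½) = 0.002762 = 0.276%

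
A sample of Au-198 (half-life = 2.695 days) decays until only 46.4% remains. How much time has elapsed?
t = t½ × log₂(N₀/N) = 2.986 days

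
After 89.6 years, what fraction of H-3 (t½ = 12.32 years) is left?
N/N₀ = (1/2)^(t/t½) = 0.006467 = 0.647%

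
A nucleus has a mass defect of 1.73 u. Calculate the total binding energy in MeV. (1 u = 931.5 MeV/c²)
B.E. = Δm × 931.5 = 1611 MeV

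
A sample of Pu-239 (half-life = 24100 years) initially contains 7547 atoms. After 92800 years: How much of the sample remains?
N = N₀(1/2)^(t/t½) = 523.1 atoms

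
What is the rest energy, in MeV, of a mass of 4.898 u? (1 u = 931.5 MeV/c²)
E = mc² = 4562 MeV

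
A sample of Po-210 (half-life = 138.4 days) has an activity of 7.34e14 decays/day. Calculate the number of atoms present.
N = A/λ = 1.466e17 atoms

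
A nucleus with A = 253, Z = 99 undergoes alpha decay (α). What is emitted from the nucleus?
α particle = ⁴₂He (2 protons + 2 neutrons)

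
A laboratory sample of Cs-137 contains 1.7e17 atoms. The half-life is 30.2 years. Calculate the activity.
A = λN = 3.902e15 decays/year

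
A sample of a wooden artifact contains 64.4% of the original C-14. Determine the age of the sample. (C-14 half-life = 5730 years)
Age = t½ × log₂(1/ratio) = 3638 years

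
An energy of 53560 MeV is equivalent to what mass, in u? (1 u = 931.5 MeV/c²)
m = E/c² = 57.5 u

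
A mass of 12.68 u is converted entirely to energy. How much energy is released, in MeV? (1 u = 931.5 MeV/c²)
E = mc² = 11810 MeV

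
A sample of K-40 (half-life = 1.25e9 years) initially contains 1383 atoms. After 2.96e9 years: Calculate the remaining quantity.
N = N₀(1/2)^(t/t½) = 267.9 atoms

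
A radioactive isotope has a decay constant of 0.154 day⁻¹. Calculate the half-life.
t½ = ln(2)/λ = 4.501 days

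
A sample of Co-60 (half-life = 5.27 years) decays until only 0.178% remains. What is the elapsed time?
t = t½ × log₂(N₀/N) = 48.14 years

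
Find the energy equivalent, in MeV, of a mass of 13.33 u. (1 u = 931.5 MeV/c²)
E = mc² = 12420 MeV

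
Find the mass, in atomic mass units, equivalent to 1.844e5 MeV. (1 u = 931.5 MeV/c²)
m = E/c² = 198 u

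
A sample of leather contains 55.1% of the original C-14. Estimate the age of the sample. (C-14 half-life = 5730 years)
Age = t½ × log₂(1/ratio) = 4927 years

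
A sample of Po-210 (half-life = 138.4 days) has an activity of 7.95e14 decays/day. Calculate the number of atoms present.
N = A/λ = 1.587e17 atoms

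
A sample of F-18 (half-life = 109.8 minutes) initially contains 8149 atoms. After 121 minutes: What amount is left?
N = N₀(1/2)^(t/t½) = 3796 atoms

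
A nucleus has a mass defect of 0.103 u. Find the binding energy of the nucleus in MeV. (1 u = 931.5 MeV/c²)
B.E. = Δm × 931.5 = 95.94 MeV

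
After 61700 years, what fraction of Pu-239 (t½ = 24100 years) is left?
N/N₀ = (1/2)^(t/t½) = 0.1696 = 17%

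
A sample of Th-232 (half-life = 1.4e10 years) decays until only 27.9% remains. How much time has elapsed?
t = t½ × log₂(N₀/N) = 2.578e10 years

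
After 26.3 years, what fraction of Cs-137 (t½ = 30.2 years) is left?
N/N₀ = (1/2)^(t/t½) = 0.5468 = 54.7%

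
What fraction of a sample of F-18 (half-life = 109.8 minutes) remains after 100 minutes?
N/N₀ = (1/2)^(t/t½) = 0.5319 = 53.2%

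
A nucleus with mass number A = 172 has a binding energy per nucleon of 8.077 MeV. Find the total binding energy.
B.E. = 8.077 × 172 = 1389 MeV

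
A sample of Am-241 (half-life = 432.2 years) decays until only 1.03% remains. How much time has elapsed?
t = t½ × log₂(N₀/N) = 2853 years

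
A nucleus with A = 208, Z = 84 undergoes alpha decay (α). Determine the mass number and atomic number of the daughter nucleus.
Daughter: A = 204, Z = 82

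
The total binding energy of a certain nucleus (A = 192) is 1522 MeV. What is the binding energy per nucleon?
B.E./A = 1522/192 = 7.927 MeV/nucleon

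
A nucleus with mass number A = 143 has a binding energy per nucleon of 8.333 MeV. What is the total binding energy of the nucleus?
B.E. = 8.333 × 143 = 1192 MeV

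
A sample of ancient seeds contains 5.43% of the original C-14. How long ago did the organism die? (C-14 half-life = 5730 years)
Age = t½ × log₂(1/ratio) = 24080 years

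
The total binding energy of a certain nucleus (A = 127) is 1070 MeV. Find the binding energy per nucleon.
B.E./A = 1070/127 = 8.425 MeV/nucleon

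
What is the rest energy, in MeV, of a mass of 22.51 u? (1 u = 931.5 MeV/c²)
E = mc² = 20970 MeV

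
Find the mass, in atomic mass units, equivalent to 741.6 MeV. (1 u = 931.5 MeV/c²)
m = E/c² = 0.7961 u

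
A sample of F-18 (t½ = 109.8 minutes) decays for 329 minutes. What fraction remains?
N/N₀ = (1/2)^(t/t½) = 0.1253 = 12.5%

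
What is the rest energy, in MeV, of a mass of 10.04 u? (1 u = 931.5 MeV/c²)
E = mc² = 9352 MeV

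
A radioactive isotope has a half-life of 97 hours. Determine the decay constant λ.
λ = ln(2)/t½ = 0.007146 hour⁻¹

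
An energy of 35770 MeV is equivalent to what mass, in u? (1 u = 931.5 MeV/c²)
m = E/c² = 38.4 u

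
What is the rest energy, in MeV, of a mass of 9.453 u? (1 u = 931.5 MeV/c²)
E = mc² = 8805 MeV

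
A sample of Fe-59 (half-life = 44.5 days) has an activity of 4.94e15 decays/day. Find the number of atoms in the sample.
N = A/λ = 3.171e17 atoms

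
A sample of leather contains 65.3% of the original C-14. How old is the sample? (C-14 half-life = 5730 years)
Age = t½ × log₂(1/ratio) = 3523 years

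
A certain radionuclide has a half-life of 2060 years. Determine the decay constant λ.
λ = ln(2)/t½ = 3.365e-4 year⁻¹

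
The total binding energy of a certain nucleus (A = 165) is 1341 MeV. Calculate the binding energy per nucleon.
B.E./A = 1341/165 = 8.127 MeV/nucleon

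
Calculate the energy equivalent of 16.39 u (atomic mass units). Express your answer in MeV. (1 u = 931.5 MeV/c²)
E = mc² = 15270 MeV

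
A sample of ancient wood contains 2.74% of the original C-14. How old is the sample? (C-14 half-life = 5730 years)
Age = t½ × log₂(1/ratio) = 29740 years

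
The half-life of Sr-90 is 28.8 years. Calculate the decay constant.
λ = ln(2)/t½ = 0.02407 year⁻¹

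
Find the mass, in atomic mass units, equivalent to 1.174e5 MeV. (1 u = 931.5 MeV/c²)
m = E/c² = 126 u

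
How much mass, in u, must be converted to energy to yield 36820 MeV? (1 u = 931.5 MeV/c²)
m = E/c² = 39.53 u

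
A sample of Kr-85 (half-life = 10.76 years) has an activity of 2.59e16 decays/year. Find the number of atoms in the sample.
N = A/λ = 4.021e17 atoms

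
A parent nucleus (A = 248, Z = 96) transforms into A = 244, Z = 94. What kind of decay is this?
ΔA = -4, ΔZ = -2 ⇒ alpha decay (α)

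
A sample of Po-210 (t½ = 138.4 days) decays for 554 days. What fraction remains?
N/N₀ = (1/2)^(t/t½) = 0.06237 = 6.24%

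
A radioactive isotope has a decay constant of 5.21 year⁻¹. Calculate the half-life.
t½ = ln(2)/λ = 0.133 years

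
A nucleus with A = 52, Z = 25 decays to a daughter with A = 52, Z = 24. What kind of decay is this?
ΔA = 0, ΔZ = -1 ⇒ beta-plus decay (β⁺) or electron capture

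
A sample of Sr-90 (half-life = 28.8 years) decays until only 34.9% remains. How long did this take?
t = t½ × log₂(N₀/N) = 43.74 years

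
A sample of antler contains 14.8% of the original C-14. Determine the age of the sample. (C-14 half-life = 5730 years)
Age = t½ × log₂(1/ratio) = 15790 years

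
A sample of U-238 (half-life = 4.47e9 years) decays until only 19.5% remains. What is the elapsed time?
t = t½ × log₂(N₀/N) = 1.054e10 years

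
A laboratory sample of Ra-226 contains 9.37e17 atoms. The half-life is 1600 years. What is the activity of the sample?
A = λN = 4.059e14 decays/year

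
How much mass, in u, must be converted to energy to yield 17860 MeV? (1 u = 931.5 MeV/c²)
m = E/c² = 19.17 u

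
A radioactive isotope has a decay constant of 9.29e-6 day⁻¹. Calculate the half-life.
t½ = ln(2)/λ = 74610 days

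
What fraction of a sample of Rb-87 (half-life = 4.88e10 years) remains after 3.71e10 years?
N/N₀ = (1/2)^(t/t½) = 0.5904 = 59%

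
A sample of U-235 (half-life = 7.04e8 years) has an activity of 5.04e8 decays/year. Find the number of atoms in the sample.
N = A/λ = 5.119e17 atoms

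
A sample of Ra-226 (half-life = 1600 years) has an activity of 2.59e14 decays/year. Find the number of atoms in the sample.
N = A/λ = 5.979e17 atoms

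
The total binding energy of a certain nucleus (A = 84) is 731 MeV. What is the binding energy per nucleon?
B.E./A = 731/84 = 8.702 MeV/nucleon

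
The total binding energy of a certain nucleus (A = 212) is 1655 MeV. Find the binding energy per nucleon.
B.E./A = 1655/212 = 7.807 MeV/nucleon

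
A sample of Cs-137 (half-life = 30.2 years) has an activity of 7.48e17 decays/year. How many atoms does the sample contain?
N = A/λ = 3.259e19 atoms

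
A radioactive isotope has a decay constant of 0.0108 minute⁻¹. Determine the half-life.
t½ = ln(2)/λ = 64.18 minutes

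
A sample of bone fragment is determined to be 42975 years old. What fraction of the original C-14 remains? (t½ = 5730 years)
N/N₀ = (1/2)^(t/t½) = 0.005524 = 0.552%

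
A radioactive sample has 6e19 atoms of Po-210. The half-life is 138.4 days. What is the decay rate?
A = λN = 3.005e17 decays/day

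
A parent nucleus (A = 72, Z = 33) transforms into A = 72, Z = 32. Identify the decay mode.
ΔA = 0, ΔZ = -1 ⇒ beta-plus decay (β⁺) or electron capture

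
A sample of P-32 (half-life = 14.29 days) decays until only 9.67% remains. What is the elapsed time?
t = t½ × log₂(N₀/N) = 48.16 days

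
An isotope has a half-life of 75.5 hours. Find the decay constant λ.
λ = ln(2)/t½ = 0.009181 hour⁻¹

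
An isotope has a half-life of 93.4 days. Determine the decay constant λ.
λ = ln(2)/t½ = 0.007421 day⁻¹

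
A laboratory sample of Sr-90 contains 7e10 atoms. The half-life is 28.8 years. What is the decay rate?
A = λN = 1.685e9 decays/year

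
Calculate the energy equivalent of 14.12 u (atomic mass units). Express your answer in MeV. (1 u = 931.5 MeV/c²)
E = mc² = 13150 MeV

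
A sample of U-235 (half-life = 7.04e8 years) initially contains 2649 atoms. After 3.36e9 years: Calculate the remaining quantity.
N = N₀(1/2)^(t/t½) = 96.91 atoms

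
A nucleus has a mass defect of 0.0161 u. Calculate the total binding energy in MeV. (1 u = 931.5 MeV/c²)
B.E. = Δm × 931.5 = 15 MeV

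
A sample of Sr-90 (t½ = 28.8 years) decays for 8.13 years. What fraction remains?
N/N₀ = (1/2)^(t/t½) = 0.8223 = 82.2%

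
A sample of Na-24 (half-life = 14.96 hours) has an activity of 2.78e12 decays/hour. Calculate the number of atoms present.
N = A/λ = 6e13 atoms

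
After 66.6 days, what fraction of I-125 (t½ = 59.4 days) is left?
N/N₀ = (1/2)^(t/t½) = 0.4597 = 46%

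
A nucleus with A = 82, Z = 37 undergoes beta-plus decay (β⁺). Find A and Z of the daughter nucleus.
Daughter: A = 82, Z = 36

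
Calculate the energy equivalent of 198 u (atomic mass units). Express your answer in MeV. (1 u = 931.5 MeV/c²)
E = mc² = 1.844e5 MeV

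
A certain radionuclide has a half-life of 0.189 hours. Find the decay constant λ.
λ = ln(2)/t½ = 3.667 hour⁻¹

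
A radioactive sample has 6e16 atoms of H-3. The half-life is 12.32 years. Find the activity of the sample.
A = λN = 3.376e15 decays/year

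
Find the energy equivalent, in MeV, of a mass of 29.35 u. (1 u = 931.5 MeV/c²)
E = mc² = 27340 MeV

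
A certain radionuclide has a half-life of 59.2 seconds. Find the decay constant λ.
λ = ln(2)/t½ = 0.01171 second⁻¹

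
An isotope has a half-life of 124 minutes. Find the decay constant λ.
λ = ln(2)/t½ = 0.00559 minute⁻¹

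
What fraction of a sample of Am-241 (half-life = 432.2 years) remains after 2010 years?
N/N₀ = (1/2)^(t/t½) = 0.03981 = 3.98%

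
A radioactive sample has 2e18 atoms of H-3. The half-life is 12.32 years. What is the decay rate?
A = λN = 1.125e17 decays/year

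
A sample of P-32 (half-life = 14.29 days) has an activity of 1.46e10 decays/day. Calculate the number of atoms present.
N = A/λ = 3.01e11 atoms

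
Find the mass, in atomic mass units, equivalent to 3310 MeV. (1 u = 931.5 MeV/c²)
m = E/c² = 3.553 u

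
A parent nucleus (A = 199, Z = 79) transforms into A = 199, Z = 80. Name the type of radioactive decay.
ΔA = 0, ΔZ = +1 ⇒ beta-minus decay (β⁻)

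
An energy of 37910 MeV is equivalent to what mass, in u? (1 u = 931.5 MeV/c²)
m = E/c² = 40.7 u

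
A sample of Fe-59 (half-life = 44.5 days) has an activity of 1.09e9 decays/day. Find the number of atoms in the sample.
N = A/λ = 6.998e10 atoms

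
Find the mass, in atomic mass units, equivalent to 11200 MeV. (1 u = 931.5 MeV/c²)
m = E/c² = 12.02 u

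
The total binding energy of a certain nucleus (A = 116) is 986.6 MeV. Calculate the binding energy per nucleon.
B.E./A = 986.6/116 = 8.505 MeV/nucleon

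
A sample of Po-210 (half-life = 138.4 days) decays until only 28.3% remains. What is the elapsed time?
t = t½ × log₂(N₀/N) = 252 days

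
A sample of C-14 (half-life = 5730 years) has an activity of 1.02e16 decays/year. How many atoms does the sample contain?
N = A/λ = 8.432e19 atoms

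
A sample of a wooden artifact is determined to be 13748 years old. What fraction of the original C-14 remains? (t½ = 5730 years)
N/N₀ = (1/2)^(t/t½) = 0.1896 = 19%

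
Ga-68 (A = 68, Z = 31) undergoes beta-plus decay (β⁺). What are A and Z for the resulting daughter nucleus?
Daughter: A = 68, Z = 30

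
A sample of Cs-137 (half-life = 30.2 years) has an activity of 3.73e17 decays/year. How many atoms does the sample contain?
N = A/λ = 1.625e19 atoms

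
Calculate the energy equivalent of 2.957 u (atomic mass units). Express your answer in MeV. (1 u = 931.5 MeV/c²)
E = mc² = 2754 MeV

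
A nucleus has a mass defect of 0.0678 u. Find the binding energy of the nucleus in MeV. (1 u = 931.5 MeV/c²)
B.E. = Δm × 931.5 = 63.16 MeV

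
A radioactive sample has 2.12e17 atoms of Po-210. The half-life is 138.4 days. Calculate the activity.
A = λN = 1.062e15 decays/day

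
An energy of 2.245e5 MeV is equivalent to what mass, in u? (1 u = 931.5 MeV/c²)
m = E/c² = 241 u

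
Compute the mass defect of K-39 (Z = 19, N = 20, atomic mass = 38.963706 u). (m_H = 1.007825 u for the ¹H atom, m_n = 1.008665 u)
Δm = Z·m_H + N·m_n − M = 0.3583 u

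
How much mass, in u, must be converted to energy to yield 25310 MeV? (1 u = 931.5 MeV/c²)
m = E/c² = 27.17 u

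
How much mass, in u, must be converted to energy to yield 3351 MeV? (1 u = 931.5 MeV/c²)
m = E/c² = 3.597 u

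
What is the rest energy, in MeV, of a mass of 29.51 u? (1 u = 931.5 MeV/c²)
E = mc² = 27490 MeV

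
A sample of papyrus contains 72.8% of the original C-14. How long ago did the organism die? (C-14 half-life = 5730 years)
Age = t½ × log₂(1/ratio) = 2624 years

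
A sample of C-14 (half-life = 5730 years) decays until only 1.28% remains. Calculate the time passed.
t = t½ × log₂(N₀/N) = 36030 years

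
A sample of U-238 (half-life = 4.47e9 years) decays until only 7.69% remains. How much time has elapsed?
t = t½ × log₂(N₀/N) = 1.654e10 years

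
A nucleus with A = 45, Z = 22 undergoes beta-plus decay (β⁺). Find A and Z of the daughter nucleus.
Daughter: A = 45, Z = 21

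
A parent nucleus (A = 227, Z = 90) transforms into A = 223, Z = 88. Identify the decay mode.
ΔA = -4, ΔZ = -2 ⇒ alpha decay (α)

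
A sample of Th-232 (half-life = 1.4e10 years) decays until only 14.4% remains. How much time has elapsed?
t = t½ × log₂(N₀/N) = 3.914e10 years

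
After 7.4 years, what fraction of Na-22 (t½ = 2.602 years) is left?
N/N₀ = (1/2)^(t/t½) = 0.1393 = 13.9%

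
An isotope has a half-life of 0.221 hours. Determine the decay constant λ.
λ = ln(2)/t½ = 3.136 hour⁻¹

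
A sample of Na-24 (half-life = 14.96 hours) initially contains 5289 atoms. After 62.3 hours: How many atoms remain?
N = N₀(1/2)^(t/t½) = 295 atoms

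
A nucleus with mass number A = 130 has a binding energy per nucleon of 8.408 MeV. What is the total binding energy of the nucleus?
B.E. = 8.408 × 130 = 1093 MeV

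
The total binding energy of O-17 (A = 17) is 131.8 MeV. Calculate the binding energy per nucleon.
B.E./A = 131.8/17 = 7.753 MeV/nucleon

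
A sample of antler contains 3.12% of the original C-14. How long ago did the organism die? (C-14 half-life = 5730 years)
Age = t½ × log₂(1/ratio) = 28660 years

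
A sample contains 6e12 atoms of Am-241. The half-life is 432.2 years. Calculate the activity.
A = λN = 9.623e9 decays/year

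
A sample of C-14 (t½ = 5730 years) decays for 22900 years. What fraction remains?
N/N₀ = (1/2)^(t/t½) = 0.06265 = 6.27%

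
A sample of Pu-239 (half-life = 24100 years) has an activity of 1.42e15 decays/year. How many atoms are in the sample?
N = A/λ = 4.937e19 atoms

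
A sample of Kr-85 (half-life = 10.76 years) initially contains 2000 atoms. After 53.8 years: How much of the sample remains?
N = N₀(1/2)^(t/t½) = 62.5 atoms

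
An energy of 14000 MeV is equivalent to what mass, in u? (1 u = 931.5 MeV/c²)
m = E/c² = 15.03 u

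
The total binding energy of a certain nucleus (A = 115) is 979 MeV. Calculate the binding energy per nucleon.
B.E./A = 979/115 = 8.513 MeV/nucleon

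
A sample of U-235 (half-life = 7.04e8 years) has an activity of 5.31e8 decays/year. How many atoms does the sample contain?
N = A/λ = 5.393e17 atoms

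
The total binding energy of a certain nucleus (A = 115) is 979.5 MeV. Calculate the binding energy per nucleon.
B.E./A = 979.5/115 = 8.517 MeV/nucleon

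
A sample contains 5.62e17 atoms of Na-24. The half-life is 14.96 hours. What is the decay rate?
A = λN = 2.604e16 decays/hour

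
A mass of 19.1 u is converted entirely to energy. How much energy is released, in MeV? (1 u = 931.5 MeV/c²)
E = mc² = 17790 MeV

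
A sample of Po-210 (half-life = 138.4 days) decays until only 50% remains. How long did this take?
t = t½ × log₂(N₀/N) = 138.4 days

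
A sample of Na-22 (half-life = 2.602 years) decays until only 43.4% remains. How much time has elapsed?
t = t½ × log₂(N₀/N) = 3.133 years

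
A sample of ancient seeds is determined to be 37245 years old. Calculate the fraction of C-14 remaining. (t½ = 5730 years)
N/N₀ = (1/2)^(t/t½) = 0.01105 = 1.1%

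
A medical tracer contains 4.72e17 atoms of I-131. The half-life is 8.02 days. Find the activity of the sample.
A = λN = 4.079e16 decays/day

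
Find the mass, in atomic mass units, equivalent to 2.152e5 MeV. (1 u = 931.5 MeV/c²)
m = E/c² = 231 u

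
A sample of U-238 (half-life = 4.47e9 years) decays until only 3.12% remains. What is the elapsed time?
t = t½ × log₂(N₀/N) = 2.236e10 years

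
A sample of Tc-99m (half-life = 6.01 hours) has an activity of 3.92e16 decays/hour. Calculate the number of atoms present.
N = A/λ = 3.399e17 atoms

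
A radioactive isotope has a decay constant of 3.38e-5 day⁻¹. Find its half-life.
t½ = ln(2)/λ = 20510 days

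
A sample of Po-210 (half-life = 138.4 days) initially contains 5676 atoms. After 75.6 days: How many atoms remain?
N = N₀(1/2)^(t/t½) = 3887 atoms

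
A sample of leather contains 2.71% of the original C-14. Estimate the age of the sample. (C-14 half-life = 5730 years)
Age = t½ × log₂(1/ratio) = 29830 years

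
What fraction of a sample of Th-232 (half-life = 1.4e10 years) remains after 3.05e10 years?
N/N₀ = (1/2)^(t/t½) = 0.2209 = 22.1%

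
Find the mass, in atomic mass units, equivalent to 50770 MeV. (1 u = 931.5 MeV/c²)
m = E/c² = 54.5 u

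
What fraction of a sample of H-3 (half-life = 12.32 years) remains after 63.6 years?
N/N₀ = (1/2)^(t/t½) = 0.02792 = 2.79%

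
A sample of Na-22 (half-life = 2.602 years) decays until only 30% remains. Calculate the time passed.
t = t½ × log₂(N₀/N) = 4.52 years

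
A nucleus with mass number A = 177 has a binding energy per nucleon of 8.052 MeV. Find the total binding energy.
B.E. = 8.052 × 177 = 1425 MeV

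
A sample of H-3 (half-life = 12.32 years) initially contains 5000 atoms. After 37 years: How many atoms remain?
N = N₀(1/2)^(t/t½) = 623.6 atoms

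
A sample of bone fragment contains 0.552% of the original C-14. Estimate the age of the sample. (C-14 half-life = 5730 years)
Age = t½ × log₂(1/ratio) = 42980 years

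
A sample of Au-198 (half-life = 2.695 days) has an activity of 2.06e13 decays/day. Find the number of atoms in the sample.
N = A/λ = 8.009e13 atoms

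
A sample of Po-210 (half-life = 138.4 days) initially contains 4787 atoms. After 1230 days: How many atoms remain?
N = N₀(1/2)^(t/t½) = 10.11 atoms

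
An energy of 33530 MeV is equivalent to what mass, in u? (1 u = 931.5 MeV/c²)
m = E/c² = 36 u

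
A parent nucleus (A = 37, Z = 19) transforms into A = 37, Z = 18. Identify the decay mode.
ΔA = 0, ΔZ = -1 ⇒ beta-plus decay (β⁺) or electron capture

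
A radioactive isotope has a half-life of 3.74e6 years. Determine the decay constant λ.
λ = ln(2)/t½ = 1.853e-7 year⁻¹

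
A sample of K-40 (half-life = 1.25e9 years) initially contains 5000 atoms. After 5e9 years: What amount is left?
N = N₀(1/2)^(t/t½) = 312.5 atoms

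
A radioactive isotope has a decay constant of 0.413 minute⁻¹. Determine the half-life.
t½ = ln(2)/λ = 1.678 minutes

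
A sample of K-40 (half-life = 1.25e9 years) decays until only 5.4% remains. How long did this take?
t = t½ × log₂(N₀/N) = 5.264e9 years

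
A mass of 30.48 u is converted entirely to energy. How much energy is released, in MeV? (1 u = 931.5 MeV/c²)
E = mc² = 28390 MeV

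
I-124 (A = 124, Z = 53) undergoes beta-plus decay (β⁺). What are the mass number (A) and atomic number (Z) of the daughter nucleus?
Daughter: A = 124, Z = 52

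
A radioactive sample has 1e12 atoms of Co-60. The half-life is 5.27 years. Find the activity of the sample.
A = λN = 1.315e11 decays/year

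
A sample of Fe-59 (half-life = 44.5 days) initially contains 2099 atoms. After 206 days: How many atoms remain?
N = N₀(1/2)^(t/t½) = 84.82 atoms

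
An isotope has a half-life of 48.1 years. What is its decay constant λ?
λ = ln(2)/t½ = 0.01441 year⁻¹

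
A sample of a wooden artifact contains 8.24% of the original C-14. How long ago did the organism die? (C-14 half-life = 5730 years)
Age = t½ × log₂(1/ratio) = 20630 years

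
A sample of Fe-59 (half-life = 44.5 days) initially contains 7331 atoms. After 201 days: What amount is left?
N = N₀(1/2)^(t/t½) = 320.2 atoms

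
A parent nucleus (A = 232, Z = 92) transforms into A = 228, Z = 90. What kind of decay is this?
ΔA = -4, ΔZ = -2 ⇒ alpha decay (α)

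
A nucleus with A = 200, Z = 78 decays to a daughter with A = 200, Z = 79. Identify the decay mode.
ΔA = 0, ΔZ = +1 ⇒ beta-minus decay (β⁻)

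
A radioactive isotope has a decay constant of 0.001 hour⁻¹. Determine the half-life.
t½ = ln(2)/λ = 693.1 hours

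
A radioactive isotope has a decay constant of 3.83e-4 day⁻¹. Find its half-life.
t½ = ln(2)/λ = 1810 days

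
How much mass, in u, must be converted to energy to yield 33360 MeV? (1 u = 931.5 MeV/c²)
m = E/c² = 35.81 u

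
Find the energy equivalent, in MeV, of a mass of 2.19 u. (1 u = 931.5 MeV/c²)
E = mc² = 2040 MeV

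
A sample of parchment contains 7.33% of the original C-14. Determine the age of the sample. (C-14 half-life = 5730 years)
Age = t½ × log₂(1/ratio) = 21600 years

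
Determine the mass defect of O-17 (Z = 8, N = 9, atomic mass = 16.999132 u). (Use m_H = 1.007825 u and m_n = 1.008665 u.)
Δm = Z·m_H + N·m_n − M = 0.1415 u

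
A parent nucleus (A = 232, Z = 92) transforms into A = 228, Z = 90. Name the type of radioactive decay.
ΔA = -4, ΔZ = -2 ⇒ alpha decay (α)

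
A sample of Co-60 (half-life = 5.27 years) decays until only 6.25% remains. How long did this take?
t = t½ × log₂(N₀/N) = 21.08 years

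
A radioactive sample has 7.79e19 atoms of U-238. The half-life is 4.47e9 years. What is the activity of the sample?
A = λN = 1.208e10 decays/year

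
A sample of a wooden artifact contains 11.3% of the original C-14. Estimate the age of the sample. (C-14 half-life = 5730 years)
Age = t½ × log₂(1/ratio) = 18020 years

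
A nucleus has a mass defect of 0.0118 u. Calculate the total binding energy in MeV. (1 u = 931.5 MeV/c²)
B.E. = Δm × 931.5 = 10.99 MeV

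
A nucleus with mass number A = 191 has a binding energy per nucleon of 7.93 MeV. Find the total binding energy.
B.E. = 7.93 × 191 = 1515 MeV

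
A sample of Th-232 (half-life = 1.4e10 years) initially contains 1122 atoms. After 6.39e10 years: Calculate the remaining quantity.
N = N₀(1/2)^(t/t½) = 47.42 atoms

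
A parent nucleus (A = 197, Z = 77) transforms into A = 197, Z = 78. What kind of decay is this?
ΔA = 0, ΔZ = +1 ⇒ beta-minus decay (β⁻)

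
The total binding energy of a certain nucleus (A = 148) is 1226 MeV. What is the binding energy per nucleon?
B.E./A = 1226/148 = 8.284 MeV/nucleon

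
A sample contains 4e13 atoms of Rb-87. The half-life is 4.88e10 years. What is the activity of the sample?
A = λN = 568.2 decays/year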